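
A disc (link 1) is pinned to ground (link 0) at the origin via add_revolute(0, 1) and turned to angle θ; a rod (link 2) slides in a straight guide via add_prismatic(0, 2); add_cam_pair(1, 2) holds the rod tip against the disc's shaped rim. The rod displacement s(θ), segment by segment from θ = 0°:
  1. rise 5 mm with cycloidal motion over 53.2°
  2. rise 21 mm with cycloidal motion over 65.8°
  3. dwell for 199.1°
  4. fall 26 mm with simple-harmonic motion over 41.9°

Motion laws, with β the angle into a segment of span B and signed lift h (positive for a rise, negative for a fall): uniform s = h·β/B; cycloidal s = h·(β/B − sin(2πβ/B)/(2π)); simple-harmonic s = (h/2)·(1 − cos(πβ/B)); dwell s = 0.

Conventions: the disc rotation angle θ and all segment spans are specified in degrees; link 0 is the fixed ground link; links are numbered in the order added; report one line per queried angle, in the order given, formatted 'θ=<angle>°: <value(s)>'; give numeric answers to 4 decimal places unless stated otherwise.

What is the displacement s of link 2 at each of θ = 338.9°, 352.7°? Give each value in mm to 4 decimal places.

segment 1 (0° to 53.2°, cycloidal, h = 5) is passed completely: s = 0.0000 + (5) = 5.0000
segment 2 (53.2° to 119°, cycloidal, h = 21) is passed completely: s = 5.0000 + (21) = 26.0000
segment 3 (119° to 318.1°, dwell): s unchanged at 26.0000
θ = 338.9° falls in segment 4 (318.1° to 360°, simple-harmonic, h = -26): β = 338.9 − 318.1 = 20.8°, B = 41.9°; Δs = -26/2·(1 − cos(π·0.4964)) = -12.8538; s = 26.0000 − 12.8538 = 13.1462
θ = 352.7° falls in segment 4 (318.1° to 360°, simple-harmonic, h = -26): β = 352.7 − 318.1 = 34.6°, B = 41.9°; Δs = -26/2·(1 − cos(π·0.8258)) = -24.1008; s = 26.0000 − 24.1008 = 1.8992

θ=338.9°: 13.1462
θ=352.7°: 1.8992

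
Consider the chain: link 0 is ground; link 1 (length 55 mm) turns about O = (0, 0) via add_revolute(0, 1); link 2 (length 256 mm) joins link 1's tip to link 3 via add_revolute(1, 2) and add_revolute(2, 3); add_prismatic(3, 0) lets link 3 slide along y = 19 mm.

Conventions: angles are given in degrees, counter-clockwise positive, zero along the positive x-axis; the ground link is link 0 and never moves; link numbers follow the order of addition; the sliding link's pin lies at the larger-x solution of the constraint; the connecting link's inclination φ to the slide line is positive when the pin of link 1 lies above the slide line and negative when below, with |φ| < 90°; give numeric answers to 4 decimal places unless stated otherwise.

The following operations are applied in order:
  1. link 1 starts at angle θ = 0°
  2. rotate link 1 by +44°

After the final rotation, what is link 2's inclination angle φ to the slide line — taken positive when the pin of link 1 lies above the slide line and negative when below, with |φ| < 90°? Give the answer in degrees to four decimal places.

geometry: r = 55 mm, L = 256 mm, e = 19 mm; θ starts at 0°
rotate link 1 by +44°: θ ← 0° +44° = 44°
h = r sin θ − e = 38.206210 − 19 = 19.206210
sin φ = h / L = 19.206210 / 256 = 0.07502426
φ = arcsin(0.07502426) = 4.302616°

4.3026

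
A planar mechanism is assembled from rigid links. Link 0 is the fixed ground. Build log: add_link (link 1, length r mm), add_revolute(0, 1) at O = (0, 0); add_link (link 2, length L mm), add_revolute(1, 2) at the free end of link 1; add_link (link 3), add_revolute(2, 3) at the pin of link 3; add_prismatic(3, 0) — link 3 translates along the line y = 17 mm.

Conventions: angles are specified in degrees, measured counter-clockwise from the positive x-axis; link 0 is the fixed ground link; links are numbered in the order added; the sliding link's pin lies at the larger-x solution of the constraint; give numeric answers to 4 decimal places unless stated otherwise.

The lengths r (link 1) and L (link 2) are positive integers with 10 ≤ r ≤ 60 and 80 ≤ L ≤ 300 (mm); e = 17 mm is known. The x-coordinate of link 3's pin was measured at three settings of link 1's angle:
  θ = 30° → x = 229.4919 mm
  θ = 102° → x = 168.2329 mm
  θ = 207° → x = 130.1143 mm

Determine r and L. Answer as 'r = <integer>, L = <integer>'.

constraint per measurement: (x − r cos θ)² + (r sin θ − e)² = L²
subtracting the θ₁ and θ₂ equations cancels the r² and L² terms:
r = (x₁² − x₂²) / (2[(x₁cos θ₁ + e sin θ₁) − (x₂cos θ₂ + e sin θ₂)]) = 53.9999 → r = 54
L² = (x₁ − r cos θ₁)² + (r sin θ₁ − e)² = 33488.9841 → L = 183.0000 → L = 183
check at θ₃=207°: x = 130.1143 (printed 130.1143) ✓

r = 54, L = 183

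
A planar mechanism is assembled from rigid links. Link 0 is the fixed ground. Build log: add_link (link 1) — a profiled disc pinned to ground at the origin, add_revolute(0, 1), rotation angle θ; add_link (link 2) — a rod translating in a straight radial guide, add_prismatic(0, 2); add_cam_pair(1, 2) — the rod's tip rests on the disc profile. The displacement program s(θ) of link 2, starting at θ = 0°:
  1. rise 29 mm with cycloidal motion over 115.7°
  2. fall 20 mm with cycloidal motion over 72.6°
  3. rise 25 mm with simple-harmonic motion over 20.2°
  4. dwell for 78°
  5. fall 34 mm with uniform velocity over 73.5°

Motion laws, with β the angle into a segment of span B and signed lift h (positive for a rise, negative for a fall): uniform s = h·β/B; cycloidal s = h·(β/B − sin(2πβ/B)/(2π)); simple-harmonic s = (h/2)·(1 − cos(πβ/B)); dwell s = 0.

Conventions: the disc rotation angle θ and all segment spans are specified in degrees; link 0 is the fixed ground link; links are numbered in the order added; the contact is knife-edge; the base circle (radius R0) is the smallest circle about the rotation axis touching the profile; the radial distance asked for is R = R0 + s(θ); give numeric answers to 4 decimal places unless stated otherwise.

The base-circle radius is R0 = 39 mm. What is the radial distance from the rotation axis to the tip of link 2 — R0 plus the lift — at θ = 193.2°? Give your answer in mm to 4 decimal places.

seg 1 [0°–115.7°] cycloidal, h=29: full span → s += 29 → s = 29.0000
seg 2 [115.7°–188.3°] cycloidal, h=-20: full span → s += -20 → s = 9.0000
seg 3 [188.3°–208.5°] simple-harmonic, h=25: θ=193.2° here. β=4.9, B=20.2. 25/2·(1 − cos(π·0.2426)) = 3.4574 → s = 12.4574
R = R0 + s = 39 + 12.4574 = 51.4574

51.4574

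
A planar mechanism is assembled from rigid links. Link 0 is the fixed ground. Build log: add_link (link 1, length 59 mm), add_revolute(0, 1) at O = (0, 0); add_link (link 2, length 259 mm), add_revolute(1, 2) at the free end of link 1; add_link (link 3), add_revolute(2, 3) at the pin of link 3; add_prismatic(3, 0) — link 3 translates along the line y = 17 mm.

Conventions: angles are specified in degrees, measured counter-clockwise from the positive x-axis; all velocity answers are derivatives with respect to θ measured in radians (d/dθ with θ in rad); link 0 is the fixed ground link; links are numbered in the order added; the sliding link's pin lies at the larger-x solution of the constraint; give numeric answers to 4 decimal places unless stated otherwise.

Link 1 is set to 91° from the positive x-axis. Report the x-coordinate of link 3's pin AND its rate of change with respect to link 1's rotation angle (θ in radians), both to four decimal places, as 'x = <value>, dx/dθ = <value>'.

geometry: r = 59 mm, L = 259 mm, e = 17 mm
crank pin P = (r cos θ, r sin θ) = (-1.029692, 58.991014)
h = r sin θ − e = 58.991014 − 17 = 41.991014
x = r cos θ + √(L² − h²) = -1.029692 + 255.573384 = 254.543692
dx/dθ = −r sin θ − h·r cos θ/√(L² − h²) (θ in radians; h = 41.991014) = -58.821834

x = 254.5437, dx/dθ = -58.8218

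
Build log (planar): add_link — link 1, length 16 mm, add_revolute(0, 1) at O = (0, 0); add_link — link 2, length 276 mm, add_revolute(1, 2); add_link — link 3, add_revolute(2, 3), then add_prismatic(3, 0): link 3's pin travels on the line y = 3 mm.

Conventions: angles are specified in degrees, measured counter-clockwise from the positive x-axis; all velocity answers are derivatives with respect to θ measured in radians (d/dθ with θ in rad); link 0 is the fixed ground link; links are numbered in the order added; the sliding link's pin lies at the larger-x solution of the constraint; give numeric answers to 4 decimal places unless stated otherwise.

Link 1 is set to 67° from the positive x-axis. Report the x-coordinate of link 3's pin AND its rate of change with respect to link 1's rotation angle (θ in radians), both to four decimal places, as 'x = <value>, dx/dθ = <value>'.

geometry: r = 16 mm, L = 276 mm, e = 3 mm
crank pin P = (r cos θ, r sin θ) = (6.251698, 14.728078)
h = r sin θ − e = 14.728078 − 3 = 11.728078
x = r cos θ + √(L² − h²) = 6.251698 + 275.750707 = 282.002405
dx/dθ = −r sin θ − h·r cos θ/√(L² − h²) (θ in radians; h = 11.728078) = -14.993971

x = 282.0024, dx/dθ = -14.9940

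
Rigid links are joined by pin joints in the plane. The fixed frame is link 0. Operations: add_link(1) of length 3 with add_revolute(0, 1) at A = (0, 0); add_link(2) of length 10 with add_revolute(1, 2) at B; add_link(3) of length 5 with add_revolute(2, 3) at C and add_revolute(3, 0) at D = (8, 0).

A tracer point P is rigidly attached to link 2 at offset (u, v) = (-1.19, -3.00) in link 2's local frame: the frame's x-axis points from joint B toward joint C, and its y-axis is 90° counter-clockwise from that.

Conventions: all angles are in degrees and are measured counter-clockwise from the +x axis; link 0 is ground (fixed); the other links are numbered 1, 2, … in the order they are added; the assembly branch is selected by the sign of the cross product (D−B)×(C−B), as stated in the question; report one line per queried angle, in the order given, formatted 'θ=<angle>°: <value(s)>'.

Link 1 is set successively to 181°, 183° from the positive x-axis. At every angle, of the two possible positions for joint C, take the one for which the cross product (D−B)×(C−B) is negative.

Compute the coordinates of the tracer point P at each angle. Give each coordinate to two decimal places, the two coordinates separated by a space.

A=(0,0), D=(8.00,0)
θ=181°: B = A + 3.00·(cos181°, sin181°) = (-2.9995, -0.0524)
θ=181°: |BD| = 10.9997
θ=181°: circle(B,10.00) ∩ circle(D,5.00): a=8.9090, h=4.5419
θ=181°:   candidates: C₊=(5.8878,4.5319) cross=49.960; C₋=(5.9310,-4.5518) cross=-49.960
θ=181°:   branch - wants cross < 0 → take C=(5.9310,-4.5518) (cross=-49.960)
θ=181°: ex = (C−B)/|BC| = (0.8931,-0.4499); ey = (0.4499,0.8931)
θ=181°: P = B + -1.19·ex + -3.00·ey = (-5.4121,-2.1961)
θ=183°: B = A + 3.00·(cos183°, sin183°) = (-2.9959, -0.1570)
θ=183°: |BD| = 10.9970
θ=183°: circle(B,10.00) ∩ circle(D,5.00): a=8.9085, h=4.5429
θ=183°:   candidates: C₊=(5.8469,4.5127) cross=49.959; C₋=(5.9766,-4.5723) cross=-49.959
θ=183°:   branch - wants cross < 0 → take C=(5.9766,-4.5723) (cross=-49.959)
θ=183°: ex = (C−B)/|BC| = (0.8972,-0.4415); ey = (0.4415,0.8972)
θ=183°: P = B + -1.19·ex + -3.00·ey = (-5.3882,-2.3233)

θ=181°: -5.41 -2.20
θ=183°: -5.39 -2.32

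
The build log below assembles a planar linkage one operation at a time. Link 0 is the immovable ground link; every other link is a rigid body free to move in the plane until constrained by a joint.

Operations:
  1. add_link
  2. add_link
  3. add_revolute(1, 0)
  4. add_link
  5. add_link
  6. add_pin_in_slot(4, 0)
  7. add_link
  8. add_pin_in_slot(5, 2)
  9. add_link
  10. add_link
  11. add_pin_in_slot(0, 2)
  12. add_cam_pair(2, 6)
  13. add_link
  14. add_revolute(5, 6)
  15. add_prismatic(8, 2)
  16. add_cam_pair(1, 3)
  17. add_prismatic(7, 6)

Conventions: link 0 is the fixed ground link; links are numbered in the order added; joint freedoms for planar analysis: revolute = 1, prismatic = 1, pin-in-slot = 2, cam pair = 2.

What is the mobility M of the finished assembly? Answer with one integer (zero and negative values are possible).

link 0 = ground. State L|J1|J2 = 1|0|0
+link1  2|0|0
+link2  3|0|0
R(1,0) f=1→J1  3|1|0
+link3  4|1|0
+link4  5|1|0
PS(4,0) f=2→J2  5|1|1
+link5  6|1|1
PS(5,2) f=2→J2  6|1|2
+link6  7|1|2
+link7  8|1|2
PS(0,2) f=2→J2  8|1|3
C(2,6) f=2→J2  8|1|4
+link8  9|1|4
R(5,6) f=1→J1  9|2|4
P(8,2) f=1→J1  9|3|4
C(1,3) f=2→J2  9|3|5
P(7,6) f=1→J1  9|4|5
M = 3(9−1)−2·4−5 = 24−8−5 = 11

M = 11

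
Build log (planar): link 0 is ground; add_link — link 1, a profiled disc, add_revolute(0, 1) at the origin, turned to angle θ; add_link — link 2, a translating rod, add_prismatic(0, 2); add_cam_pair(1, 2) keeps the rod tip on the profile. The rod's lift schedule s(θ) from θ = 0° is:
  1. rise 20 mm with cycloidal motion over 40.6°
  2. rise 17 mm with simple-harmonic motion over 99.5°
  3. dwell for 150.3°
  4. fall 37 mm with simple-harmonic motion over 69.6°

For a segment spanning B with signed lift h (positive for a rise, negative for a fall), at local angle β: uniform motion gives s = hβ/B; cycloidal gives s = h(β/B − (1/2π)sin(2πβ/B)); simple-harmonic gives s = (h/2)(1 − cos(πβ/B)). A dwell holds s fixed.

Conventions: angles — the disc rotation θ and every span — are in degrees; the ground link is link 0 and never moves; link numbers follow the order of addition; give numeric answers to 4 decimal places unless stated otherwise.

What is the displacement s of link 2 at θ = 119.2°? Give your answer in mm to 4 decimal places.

seg 1 [0°–40.6°] cycloidal, h=20: full span → s += 20 → s = 20.0000
seg 2 [40.6°–140.1°] simple-harmonic, h=17: θ=119.2° here. β=78.6, B=99.5. 17/2·(1 − cos(π·0.7899)) = 15.2155 → s = 35.2155

35.2155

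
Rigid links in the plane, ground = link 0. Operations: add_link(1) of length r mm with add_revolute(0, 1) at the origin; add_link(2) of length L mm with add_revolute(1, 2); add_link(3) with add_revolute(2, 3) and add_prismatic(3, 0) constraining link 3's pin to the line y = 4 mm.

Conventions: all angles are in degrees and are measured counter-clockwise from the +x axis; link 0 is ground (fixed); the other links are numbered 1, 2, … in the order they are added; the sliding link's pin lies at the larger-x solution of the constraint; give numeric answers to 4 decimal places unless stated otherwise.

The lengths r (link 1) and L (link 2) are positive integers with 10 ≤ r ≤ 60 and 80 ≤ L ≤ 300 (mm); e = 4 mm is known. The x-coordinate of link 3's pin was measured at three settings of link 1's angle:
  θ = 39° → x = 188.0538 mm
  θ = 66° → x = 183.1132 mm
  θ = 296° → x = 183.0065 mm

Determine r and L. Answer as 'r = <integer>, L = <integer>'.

constraint per measurement: (x − r cos θ)² + (r sin θ − e)² = L²
subtracting the θ₁ and θ₂ equations cancels the r² and L² terms:
r = (x₁² − x₂²) / (2[(x₁cos θ₁ + e sin θ₁) − (x₂cos θ₂ + e sin θ₂)]) = 13.0001 → r = 13
L² = (x₁ − r cos θ₁)² + (r sin θ₁ − e)² = 31684.0058 → L = 178.0000 → L = 178
check at θ₃=296°: x = 183.0065 (printed 183.0065) ✓

r = 13, L = 178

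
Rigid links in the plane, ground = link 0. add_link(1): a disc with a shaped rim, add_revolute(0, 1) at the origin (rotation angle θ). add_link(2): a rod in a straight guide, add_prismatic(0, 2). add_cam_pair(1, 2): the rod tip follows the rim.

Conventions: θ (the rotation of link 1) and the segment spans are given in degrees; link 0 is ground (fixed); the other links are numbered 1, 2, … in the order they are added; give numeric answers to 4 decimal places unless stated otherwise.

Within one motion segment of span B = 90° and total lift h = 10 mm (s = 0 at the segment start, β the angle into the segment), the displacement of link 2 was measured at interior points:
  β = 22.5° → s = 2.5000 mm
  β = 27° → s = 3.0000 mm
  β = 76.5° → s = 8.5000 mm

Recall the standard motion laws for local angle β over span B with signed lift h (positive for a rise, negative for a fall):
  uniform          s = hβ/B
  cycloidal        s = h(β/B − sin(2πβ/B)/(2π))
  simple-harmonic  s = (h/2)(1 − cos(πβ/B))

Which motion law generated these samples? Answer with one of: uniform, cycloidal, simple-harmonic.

candidates at β/B = r: uniform s = h·r (linear in β); cycloidal s = h·(r − sin(2πr)/(2π)); simple-harmonic s = (h/2)(1 − cos(πr))
β=22.5°: printed 2.5000 | uniform 2.5000, cycloidal 0.9085, simple-harmonic 1.4645
β=27°: printed 3.0000 | uniform 3.0000, cycloidal 1.4863, simple-harmonic 2.0611
β=76.5°: printed 8.5000 | uniform 8.5000, cycloidal 9.7876, simple-harmonic 9.4550
only one law matches every sample → uniform

uniform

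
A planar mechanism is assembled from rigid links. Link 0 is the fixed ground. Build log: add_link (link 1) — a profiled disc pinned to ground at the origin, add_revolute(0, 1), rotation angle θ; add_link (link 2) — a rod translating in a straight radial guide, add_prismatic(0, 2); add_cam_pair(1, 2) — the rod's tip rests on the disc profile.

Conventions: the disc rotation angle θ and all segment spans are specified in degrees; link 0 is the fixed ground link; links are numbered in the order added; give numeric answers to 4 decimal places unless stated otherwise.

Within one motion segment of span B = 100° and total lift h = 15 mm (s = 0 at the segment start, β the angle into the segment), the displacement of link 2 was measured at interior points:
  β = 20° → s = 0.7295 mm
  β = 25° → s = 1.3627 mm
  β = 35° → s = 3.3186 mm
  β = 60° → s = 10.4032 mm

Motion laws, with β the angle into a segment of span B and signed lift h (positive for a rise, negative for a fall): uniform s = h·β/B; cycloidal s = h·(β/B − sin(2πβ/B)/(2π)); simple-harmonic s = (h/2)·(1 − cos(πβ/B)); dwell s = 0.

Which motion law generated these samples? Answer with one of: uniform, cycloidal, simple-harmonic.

candidates at β/B = r: uniform s = h·r (linear in β); cycloidal s = h·(r − sin(2πr)/(2π)); simple-harmonic s = (h/2)(1 − cos(πr))
β=20°: printed 0.7295 | uniform 3.0000, cycloidal 0.7295, simple-harmonic 1.4324
β=25°: printed 1.3627 | uniform 3.7500, cycloidal 1.3627, simple-harmonic 2.1967
β=35°: printed 3.3186 | uniform 5.2500, cycloidal 3.3186, simple-harmonic 4.0951
β=60°: printed 10.4032 | uniform 9.0000, cycloidal 10.4032, simple-harmonic 9.8176
only one law matches every sample → cycloidal

cycloidal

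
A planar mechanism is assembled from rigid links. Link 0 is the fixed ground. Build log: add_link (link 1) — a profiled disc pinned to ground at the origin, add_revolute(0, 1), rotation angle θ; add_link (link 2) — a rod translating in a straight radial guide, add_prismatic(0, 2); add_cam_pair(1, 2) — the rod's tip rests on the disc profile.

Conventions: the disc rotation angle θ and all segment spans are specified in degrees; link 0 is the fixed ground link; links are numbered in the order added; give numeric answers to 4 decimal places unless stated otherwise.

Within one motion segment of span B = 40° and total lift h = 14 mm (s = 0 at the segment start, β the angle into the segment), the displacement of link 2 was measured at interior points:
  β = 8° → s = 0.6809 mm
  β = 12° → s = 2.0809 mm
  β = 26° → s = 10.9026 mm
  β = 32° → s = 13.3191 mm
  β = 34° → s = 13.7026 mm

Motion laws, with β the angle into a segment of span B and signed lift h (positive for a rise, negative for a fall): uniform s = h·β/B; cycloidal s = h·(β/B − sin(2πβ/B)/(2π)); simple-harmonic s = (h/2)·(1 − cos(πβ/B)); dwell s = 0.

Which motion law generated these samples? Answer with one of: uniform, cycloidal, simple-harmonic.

candidates at β/B = r: uniform s = h·r (linear in β); cycloidal s = h·(r − sin(2πr)/(2π)); simple-harmonic s = (h/2)(1 − cos(πr))
β=8°: printed 0.6809 | uniform 2.8000, cycloidal 0.6809, simple-harmonic 1.3369
β=12°: printed 2.0809 | uniform 4.2000, cycloidal 2.0809, simple-harmonic 2.8855
β=26°: printed 10.9026 | uniform 9.1000, cycloidal 10.9026, simple-harmonic 10.1779
β=32°: printed 13.3191 | uniform 11.2000, cycloidal 13.3191, simple-harmonic 12.6631
β=34°: printed 13.7026 | uniform 11.9000, cycloidal 13.7026, simple-harmonic 13.2370
only one law matches every sample → cycloidal

cycloidal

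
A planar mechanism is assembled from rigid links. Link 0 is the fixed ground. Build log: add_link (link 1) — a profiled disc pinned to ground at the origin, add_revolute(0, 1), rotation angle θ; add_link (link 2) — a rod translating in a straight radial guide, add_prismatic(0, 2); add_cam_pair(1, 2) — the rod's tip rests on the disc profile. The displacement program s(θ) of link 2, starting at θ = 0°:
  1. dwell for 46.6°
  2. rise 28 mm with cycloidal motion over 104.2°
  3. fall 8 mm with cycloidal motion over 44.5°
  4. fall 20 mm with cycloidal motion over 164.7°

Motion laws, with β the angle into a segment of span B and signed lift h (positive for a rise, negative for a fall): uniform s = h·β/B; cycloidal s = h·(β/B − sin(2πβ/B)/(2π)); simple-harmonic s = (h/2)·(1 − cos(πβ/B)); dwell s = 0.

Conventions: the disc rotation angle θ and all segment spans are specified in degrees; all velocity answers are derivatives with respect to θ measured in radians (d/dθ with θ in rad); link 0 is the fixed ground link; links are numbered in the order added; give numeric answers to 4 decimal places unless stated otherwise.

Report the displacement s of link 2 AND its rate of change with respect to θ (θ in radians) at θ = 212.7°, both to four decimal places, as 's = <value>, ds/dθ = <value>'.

seg 1 [0°–46.6°] dwell: s stays 0.0000
seg 2 [46.6°–150.8°] cycloidal, h=28: full span → s += 28 → s = 28.0000
seg 3 [150.8°–195.3°] cycloidal, h=-8: full span → s += -8 → s = 20.0000
seg 4 [195.3°–360°] cycloidal, h=-20: θ=212.7° here. β=17.4, B=164.7. -20·(0.1056 − sin(2π·0.1056)/(2π)) = -0.1518 → s = 19.8482
velocity in seg [195.3°–360°] (cycloidal), θ in radians: β = 17.4° = 0.3037 rad, B = 164.7° = 2.8746 rad; ds/dθ = (h/B)(1 − cos(2πβ/B)) = ((-20)/2.8746)(1 − cos(2π·0.1056)) = -1.477387 mm/rad

s = 19.8482, ds/dθ = -1.4774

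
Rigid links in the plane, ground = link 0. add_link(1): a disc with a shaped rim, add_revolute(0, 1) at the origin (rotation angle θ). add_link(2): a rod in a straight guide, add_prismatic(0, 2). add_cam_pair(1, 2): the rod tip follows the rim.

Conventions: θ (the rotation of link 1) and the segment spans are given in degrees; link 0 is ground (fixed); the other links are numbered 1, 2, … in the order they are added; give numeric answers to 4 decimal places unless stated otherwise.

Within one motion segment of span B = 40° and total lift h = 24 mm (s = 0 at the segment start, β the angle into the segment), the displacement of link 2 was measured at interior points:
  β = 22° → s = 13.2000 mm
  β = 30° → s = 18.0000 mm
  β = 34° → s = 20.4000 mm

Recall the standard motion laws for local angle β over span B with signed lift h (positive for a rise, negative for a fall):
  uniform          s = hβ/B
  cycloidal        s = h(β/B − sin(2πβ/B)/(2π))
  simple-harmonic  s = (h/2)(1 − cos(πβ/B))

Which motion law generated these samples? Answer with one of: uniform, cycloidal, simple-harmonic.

candidates at β/B = r: uniform s = h·r (linear in β); cycloidal s = h·(r − sin(2πr)/(2π)); simple-harmonic s = (h/2)(1 − cos(πr))
β=22°: printed 13.2000 | uniform 13.2000, cycloidal 14.3804, simple-harmonic 13.8772
β=30°: printed 18.0000 | uniform 18.0000, cycloidal 21.8197, simple-harmonic 20.4853
β=34°: printed 20.4000 | uniform 20.4000, cycloidal 23.4902, simple-harmonic 22.6921
only one law matches every sample → uniform

uniform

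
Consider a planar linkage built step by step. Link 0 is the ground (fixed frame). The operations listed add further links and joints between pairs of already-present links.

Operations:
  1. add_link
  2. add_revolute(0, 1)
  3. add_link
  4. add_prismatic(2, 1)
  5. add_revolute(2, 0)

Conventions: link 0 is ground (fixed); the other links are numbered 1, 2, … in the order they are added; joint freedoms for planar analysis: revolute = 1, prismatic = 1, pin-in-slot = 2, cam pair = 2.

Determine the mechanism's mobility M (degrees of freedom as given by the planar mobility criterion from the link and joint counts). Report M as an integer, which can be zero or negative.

link 0 = ground. State L|J1|J2 = 1|0|0
+link1  2|0|0
R(0,1) f=1→J1  2|1|0
+link2  3|1|0
P(2,1) f=1→J1  3|2|0
R(2,0) f=1→J1  3|3|0
M = 3(3−1)−2·3−0 = 6−6−0 = 0

M = 0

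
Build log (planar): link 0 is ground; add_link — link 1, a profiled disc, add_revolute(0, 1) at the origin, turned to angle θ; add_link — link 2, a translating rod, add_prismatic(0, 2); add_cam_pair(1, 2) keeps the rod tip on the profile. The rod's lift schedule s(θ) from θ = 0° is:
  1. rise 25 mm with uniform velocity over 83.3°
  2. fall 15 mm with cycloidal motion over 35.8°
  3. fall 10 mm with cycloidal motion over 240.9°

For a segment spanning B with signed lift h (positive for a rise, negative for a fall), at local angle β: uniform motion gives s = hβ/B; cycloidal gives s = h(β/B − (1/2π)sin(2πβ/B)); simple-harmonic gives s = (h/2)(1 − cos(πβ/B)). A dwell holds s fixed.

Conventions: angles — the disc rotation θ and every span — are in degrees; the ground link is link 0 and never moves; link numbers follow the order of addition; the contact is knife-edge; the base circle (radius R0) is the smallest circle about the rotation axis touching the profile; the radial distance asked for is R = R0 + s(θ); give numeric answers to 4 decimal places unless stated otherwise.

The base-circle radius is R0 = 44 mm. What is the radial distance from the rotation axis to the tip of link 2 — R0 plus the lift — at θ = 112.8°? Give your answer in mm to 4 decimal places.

seg 1 [0°–83.3°] uniform, h=25: full span → s += 25 → s = 25.0000
seg 2 [83.3°–119.1°] cycloidal, h=-15: θ=112.8° here. β=29.5, B=35.8. -15·(0.8240 − sin(2π·0.8240)/(2π)) = -14.4941 → s = 10.5059
R = R0 + s = 44 + 10.5059 = 54.5059

54.5059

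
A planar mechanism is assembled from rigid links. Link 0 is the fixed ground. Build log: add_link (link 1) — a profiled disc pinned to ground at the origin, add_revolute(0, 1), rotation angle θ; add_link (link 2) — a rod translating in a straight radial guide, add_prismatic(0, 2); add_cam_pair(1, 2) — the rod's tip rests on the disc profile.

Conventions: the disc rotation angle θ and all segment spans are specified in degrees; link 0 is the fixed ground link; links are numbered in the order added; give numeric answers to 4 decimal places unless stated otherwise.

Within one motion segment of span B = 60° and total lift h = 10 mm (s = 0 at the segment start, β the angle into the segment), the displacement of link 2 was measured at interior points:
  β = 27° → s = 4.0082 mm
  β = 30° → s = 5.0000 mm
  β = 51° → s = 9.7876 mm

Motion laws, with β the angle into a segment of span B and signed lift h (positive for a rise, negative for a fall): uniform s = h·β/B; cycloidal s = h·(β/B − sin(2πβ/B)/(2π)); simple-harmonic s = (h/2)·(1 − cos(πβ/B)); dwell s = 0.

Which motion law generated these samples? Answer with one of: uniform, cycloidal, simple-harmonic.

candidates at β/B = r: uniform s = h·r (linear in β); cycloidal s = h·(r − sin(2πr)/(2π)); simple-harmonic s = (h/2)(1 − cos(πr))
β=27°: printed 4.0082 | uniform 4.5000, cycloidal 4.0082, simple-harmonic 4.2178
β=30°: printed 5.0000 | uniform 5.0000, cycloidal 5.0000, simple-harmonic 5.0000
β=51°: printed 9.7876 | uniform 8.5000, cycloidal 9.7876, simple-harmonic 9.4550
only one law matches every sample → cycloidal

cycloidal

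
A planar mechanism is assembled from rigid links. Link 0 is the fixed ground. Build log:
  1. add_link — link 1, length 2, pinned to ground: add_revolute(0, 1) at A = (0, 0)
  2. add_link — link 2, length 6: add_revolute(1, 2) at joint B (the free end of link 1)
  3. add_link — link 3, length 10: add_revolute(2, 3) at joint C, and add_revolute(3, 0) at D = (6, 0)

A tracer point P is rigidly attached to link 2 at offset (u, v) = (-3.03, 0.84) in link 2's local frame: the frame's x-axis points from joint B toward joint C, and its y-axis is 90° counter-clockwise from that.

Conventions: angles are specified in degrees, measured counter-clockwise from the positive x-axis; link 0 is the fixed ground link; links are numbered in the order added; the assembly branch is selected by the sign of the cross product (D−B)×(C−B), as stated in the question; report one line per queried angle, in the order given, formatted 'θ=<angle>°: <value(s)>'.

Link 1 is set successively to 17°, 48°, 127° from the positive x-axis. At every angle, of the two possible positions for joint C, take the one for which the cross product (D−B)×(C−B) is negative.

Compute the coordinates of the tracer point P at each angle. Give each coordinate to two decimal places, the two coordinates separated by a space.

A=(0,0), D=(6.00,0)
θ=17°: B = A + 2.00·(cos17°, sin17°) = (1.9126, 0.5847)
θ=17°: |BD| = 4.1290
θ=17°: circle(B,6.00) ∩ circle(D,10.00): a=-5.6855, h=1.9169
θ=17°:   candidates: C₊=(-3.4442,3.2875) cross=7.915; C₋=(-3.9871,-0.5077) cross=-7.915
θ=17°:   branch - wants cross < 0 → take C=(-3.9871,-0.5077) (cross=-7.915)
θ=17°: ex = (C−B)/|BC| = (-0.9833,-0.1821); ey = (0.1821,-0.9833)
θ=17°: P = B + -3.03·ex + 0.84·ey = (5.0449,0.3105)
θ=48°: B = A + 2.00·(cos48°, sin48°) = (1.3383, 1.4863)
θ=48°: |BD| = 4.8929
θ=48°: circle(B,6.00) ∩ circle(D,10.00): a=-4.0936, h=4.3867
θ=48°:   candidates: C₊=(-1.2294,6.9091) cross=21.464; C₋=(-3.8944,-1.4496) cross=-21.464
θ=48°:   branch - wants cross < 0 → take C=(-3.8944,-1.4496) (cross=-21.464)
θ=48°: ex = (C−B)/|BC| = (-0.8721,-0.4893); ey = (0.4893,-0.8721)
θ=48°: P = B + -3.03·ex + 0.84·ey = (4.3918,2.2364)
θ=127°: B = A + 2.00·(cos127°, sin127°) = (-1.2036, 1.5973)
θ=127°: |BD| = 7.3786
θ=127°: circle(B,6.00) ∩ circle(D,10.00): a=-0.6476, h=5.9650
θ=127°:   candidates: C₊=(-0.5446,7.5610) cross=44.013; C₋=(-3.1271,-4.0861) cross=-44.013
θ=127°:   branch - wants cross < 0 → take C=(-3.1271,-4.0861) (cross=-44.013)
θ=127°: ex = (C−B)/|BC| = (-0.3206,-0.9472); ey = (0.9472,-0.3206)
θ=127°: P = B + -3.03·ex + 0.84·ey = (0.5634,4.1981)

θ=17°: 5.04 0.31
θ=48°: 4.39 2.24
θ=127°: 0.56 4.20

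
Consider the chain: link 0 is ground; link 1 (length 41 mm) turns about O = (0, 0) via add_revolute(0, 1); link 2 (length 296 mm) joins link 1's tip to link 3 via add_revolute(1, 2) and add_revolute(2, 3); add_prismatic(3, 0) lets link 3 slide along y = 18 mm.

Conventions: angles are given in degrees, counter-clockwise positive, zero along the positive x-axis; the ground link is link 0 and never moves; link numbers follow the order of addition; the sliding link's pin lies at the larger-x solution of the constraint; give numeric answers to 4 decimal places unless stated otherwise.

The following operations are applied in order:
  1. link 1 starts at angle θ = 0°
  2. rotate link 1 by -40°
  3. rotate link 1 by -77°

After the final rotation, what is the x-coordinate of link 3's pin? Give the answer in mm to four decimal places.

geometry: r = 41 mm, L = 296 mm, e = 18 mm; θ starts at 0°
rotate link 1 by -40°: θ ← 0° -40° = -40°
rotate link 1 by -77°: θ ← -40° -77° = -117°
crank pin P = (r cos θ, r sin θ) = (-18.613610, -36.531267)
h = r sin θ − e = -36.531267 − 18 = -54.531267
x = r cos θ + √(L² − h²) = -18.613610 + 290.933568 = 272.319957

272.3200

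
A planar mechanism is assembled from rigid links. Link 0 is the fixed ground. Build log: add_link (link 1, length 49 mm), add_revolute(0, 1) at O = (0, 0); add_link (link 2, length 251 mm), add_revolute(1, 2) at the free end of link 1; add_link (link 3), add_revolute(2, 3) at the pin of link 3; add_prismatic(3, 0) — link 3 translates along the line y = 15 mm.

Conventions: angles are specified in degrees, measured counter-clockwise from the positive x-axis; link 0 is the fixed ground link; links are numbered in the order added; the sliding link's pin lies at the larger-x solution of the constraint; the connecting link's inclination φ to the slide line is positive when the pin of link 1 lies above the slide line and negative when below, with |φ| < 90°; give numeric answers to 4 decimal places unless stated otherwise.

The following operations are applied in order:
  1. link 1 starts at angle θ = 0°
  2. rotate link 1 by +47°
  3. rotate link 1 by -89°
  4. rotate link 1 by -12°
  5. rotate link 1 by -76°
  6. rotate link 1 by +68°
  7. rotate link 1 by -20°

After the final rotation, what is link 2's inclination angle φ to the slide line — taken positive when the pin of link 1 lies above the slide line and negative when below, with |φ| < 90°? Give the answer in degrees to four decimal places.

geometry: r = 49 mm, L = 251 mm, e = 15 mm; θ starts at 0°
rotate link 1 by +47°: θ ← 0° +47° = 47°
rotate link 1 by -89°: θ ← 47° -89° = -42°
rotate link 1 by -12°: θ ← -42° -12° = -54°
rotate link 1 by -76°: θ ← -54° -76° = -130°
rotate link 1 by +68°: θ ← -130° +68° = -62°
rotate link 1 by -20°: θ ← -62° -20° = -82°
h = r sin θ − e = -48.523135 − 15 = -63.523135
sin φ = h / L = -63.523135 / 251 = -0.25308022
φ = arcsin(-0.25308022) = -14.659859°

-14.6599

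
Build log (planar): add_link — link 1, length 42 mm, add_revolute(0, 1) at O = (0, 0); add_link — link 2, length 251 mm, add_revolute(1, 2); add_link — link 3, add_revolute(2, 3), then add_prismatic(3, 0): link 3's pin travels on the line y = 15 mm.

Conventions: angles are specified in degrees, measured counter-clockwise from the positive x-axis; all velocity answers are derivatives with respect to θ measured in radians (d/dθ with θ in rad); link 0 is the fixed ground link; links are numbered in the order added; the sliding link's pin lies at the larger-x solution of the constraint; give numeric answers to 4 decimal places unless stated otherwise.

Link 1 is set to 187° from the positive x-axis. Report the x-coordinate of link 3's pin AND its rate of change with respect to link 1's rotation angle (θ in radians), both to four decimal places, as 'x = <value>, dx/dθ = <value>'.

geometry: r = 42 mm, L = 251 mm, e = 15 mm
crank pin P = (r cos θ, r sin θ) = (-41.686938, -5.118512)
h = r sin θ − e = -5.118512 − 15 = -20.118512
x = r cos θ + √(L² − h²) = -41.686938 + 250.192417 = 208.505478
dx/dθ = −r sin θ − h·r cos θ/√(L² − h²) (θ in radians; h = -20.118512) = 1.766376

x = 208.5055, dx/dθ = 1.7664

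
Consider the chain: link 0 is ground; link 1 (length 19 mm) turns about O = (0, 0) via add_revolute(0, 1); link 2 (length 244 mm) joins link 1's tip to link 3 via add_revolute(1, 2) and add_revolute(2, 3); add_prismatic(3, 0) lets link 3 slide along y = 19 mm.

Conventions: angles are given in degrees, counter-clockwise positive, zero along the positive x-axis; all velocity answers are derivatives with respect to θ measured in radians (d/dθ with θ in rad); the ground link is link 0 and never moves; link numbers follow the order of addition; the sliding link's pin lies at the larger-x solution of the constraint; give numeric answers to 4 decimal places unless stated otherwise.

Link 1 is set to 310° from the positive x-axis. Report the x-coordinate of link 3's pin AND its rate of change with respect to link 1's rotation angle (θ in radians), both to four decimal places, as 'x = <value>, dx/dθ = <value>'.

geometry: r = 19 mm, L = 244 mm, e = 19 mm
crank pin P = (r cos θ, r sin θ) = (12.212965, -14.554844)
h = r sin θ − e = -14.554844 − 19 = -33.554844
x = r cos θ + √(L² − h²) = 12.212965 + 241.681759 = 253.894723
dx/dθ = −r sin θ − h·r cos θ/√(L² − h²) (θ in radians; h = -33.554844) = 16.250480

x = 253.8947, dx/dθ = 16.2505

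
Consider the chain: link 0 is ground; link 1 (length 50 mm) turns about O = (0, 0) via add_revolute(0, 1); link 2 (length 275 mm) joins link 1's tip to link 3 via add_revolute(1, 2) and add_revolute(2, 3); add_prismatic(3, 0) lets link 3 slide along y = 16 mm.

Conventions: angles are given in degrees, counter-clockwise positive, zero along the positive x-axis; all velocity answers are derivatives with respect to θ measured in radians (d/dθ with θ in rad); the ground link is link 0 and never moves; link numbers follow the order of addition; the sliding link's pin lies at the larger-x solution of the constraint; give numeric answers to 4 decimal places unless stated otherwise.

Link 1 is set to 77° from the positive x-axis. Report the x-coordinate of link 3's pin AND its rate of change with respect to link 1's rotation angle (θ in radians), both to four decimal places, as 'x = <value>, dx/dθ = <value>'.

geometry: r = 50 mm, L = 275 mm, e = 16 mm
crank pin P = (r cos θ, r sin θ) = (11.247553, 48.718503)
h = r sin θ − e = 48.718503 − 16 = 32.718503
x = r cos θ + √(L² − h²) = 11.247553 + 273.046698 = 284.294251
dx/dθ = −r sin θ − h·r cos θ/√(L² − h²) (θ in radians; h = 32.718503) = -50.066269

x = 284.2943, dx/dθ = -50.0663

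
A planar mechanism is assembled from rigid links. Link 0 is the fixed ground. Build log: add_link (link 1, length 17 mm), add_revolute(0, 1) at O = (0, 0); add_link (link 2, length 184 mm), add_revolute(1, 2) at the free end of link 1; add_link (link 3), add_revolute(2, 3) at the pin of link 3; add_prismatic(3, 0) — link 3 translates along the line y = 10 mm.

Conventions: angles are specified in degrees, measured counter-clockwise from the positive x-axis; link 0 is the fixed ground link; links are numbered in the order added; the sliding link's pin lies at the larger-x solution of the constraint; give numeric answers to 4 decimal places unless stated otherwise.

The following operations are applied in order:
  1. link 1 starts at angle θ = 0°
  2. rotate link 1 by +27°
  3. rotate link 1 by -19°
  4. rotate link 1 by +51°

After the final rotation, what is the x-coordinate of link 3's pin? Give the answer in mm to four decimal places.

geometry: r = 17 mm, L = 184 mm, e = 10 mm; θ starts at 0°
rotate link 1 by +27°: θ ← 0° +27° = 27°
rotate link 1 by -19°: θ ← 27° -19° = 8°
rotate link 1 by +51°: θ ← 8° +51° = 59°
crank pin P = (r cos θ, r sin θ) = (8.755647, 14.571844)
h = r sin θ − e = 14.571844 − 10 = 4.571844
x = r cos θ + √(L² − h²) = 8.755647 + 183.943193 = 192.698840

192.6988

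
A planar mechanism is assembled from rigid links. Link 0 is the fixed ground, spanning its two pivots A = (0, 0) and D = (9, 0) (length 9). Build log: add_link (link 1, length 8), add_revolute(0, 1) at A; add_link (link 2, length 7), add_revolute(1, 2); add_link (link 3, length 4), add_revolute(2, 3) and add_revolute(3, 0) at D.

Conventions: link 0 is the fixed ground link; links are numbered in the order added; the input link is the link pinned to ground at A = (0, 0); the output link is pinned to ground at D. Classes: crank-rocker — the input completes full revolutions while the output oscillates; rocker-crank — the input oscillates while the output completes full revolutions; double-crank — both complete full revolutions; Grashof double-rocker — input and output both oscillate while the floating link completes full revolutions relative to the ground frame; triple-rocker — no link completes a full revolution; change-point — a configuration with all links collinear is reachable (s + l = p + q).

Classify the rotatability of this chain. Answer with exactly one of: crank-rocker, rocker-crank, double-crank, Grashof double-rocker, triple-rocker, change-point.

lengths: ground=9, input=8, coupler=7, output=4
sorted: s=4 (shortest), l=9 (longest), p+q=15
s + l = 13 vs p + q = 15
s + l < p + q (Grashof) with shortest = output link → rocker-crank

rocker-crank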